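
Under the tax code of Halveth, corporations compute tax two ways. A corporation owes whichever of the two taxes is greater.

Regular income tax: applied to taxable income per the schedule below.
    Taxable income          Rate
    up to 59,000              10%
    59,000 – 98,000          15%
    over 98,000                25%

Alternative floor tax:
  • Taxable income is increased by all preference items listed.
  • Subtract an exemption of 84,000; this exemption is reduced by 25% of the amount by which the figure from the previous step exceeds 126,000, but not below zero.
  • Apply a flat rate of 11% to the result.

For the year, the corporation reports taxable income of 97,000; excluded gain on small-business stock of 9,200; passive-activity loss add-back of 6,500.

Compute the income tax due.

11,600

Regular income tax:
  59,000 × 10% = 5,900
  38,000 × 15% = 5,700
  → 11,600

Alternative floor tax:
  Adjusted income: 97,000 + 9,200 + 6,500 = 112,700
  Exemption: 112,700 ≤ 126,000, so full 84,000 applies
  Base: 112,700 − 84,000 = 28,700
  28,700 × 11% = 3,157

11,600 > 3,157, so the regular income tax governs.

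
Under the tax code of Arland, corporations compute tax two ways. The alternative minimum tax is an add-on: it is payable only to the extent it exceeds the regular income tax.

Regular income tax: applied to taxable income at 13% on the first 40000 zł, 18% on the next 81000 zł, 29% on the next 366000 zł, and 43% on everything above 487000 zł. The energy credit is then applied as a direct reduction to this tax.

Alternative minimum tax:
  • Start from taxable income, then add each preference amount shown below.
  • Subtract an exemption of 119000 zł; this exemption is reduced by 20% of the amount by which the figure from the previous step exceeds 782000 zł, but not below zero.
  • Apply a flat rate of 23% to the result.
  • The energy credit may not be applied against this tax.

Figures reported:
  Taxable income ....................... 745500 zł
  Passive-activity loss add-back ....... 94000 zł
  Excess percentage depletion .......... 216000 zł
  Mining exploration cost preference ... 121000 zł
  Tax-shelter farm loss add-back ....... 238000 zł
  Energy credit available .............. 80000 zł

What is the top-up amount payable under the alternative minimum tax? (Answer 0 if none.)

168260 zł

Alternative minimum tax:
  Adjusted income: 745500 zł + 94000 zł + 216000 zł + 121000 zł + 238000 zł = 1414500 zł
  Exemption: 20% × (1414500 zł − 782000 zł) = 126500 zł ≥ 119000 zł, so the exemption is fully phased out
  Base: 1414500 zł − 0 zł = 1414500 zł
  1414500 zł × 23% = 325335 zł

Regular income tax:
  40000 zł × 13% = 5200 zł
  81000 zł × 18% = 14580 zł
  366000 zł × 29% = 106140 zł
  258500 zł × 43% = 111155 zł
  → 237075 zł
  Less energy credit 80000 zł → 157075 zł

Excess of alternative minimum tax over regular income tax: 325335 zł − 157075 zł = 168260 zł.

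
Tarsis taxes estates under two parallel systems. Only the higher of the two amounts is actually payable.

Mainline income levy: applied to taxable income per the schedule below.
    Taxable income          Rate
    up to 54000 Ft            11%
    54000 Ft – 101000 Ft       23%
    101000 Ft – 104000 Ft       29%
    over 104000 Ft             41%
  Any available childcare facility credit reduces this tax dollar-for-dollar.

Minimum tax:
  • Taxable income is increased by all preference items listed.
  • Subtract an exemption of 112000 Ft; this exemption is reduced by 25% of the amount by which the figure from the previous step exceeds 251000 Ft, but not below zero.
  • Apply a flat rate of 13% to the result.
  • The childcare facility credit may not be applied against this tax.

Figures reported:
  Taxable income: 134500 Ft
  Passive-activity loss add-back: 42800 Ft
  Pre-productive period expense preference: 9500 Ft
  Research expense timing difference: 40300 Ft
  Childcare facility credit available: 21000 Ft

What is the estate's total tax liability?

14963 Ft

Mainline income levy:
  54000 Ft × 11% = 5940 Ft
  47000 Ft × 23% = 10810 Ft
  3000 Ft × 29% = 870 Ft
  30500 Ft × 41% = 12505 Ft
  → 30125 Ft
  Less childcare facility credit 21000 Ft → 9125 Ft

Minimum tax:
  Adjusted income: 134500 Ft + 42800 Ft + 9500 Ft + 40300 Ft = 227100 Ft
  Exemption: 227100 Ft ≤ 251000 Ft, so full 112000 Ft applies
  Base: 227100 Ft − 112000 Ft = 115100 Ft
  115100 Ft × 13% = 14963 Ft

14963 Ft > 9125 Ft, so the minimum tax is the binding amount.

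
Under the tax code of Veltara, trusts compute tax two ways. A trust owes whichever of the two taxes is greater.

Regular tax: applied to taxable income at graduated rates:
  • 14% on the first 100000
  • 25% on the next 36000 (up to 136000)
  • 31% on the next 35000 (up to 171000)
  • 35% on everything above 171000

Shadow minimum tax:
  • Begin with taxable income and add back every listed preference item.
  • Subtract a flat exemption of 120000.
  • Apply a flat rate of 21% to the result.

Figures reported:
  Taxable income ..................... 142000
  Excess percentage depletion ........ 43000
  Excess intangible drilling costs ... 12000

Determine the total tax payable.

Shadow minimum tax:
  Adjusted income: 142000 + 43000 + 12000 = 197000
  Less exemption 120000 → base 77000
  77000 × 21% = 16170

Regular tax:
  100000 × 14% = 14000
  36000 × 25% = 9000
  6000 × 31% = 1860
  → 24860

24860 > 16170, so the regular tax governs.

24860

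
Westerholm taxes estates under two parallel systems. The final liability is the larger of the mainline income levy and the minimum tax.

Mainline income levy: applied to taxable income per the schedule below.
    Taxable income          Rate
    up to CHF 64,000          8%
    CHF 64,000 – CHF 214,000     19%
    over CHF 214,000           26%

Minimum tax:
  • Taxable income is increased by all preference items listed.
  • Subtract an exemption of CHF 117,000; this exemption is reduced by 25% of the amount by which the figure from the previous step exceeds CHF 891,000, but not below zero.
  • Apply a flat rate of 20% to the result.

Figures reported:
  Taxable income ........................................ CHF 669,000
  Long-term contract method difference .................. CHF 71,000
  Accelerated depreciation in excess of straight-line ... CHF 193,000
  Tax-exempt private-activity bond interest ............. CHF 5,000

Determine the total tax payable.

Minimum tax:
  Adjusted income: CHF 669,000 + CHF 71,000 + CHF 193,000 + CHF 5,000 = CHF 938,000
  Exemption: CHF 117,000 − 25% × (CHF 938,000 − CHF 891,000) = CHF 117,000 − CHF 11,750 = CHF 105,250
  Base: CHF 938,000 − CHF 105,250 = CHF 832,750
  CHF 832,750 × 20% = CHF 166,550

Mainline income levy:
  CHF 64,000 × 8% = CHF 5,120
  CHF 150,000 × 19% = CHF 28,500
  CHF 455,000 × 26% = CHF 118,300
  → CHF 151,920

CHF 166,550 > CHF 151,920, so the minimum tax is the binding amount.

CHF 166,550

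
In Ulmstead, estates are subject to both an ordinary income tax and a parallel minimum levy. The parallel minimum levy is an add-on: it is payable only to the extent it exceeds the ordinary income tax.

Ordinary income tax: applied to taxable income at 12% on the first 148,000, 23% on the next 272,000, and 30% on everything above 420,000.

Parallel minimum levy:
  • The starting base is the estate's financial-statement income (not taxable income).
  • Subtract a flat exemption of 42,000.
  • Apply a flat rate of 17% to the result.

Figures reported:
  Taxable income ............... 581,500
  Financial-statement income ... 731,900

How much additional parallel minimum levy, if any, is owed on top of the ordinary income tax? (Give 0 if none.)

0

Parallel minimum levy:
  Base (financial-statement income): 731,900
  Less exemption 42,000 → base 689,900
  689,900 × 17% = 117,283

Ordinary income tax:
  148,000 × 12% = 17,760
  272,000 × 23% = 62,560
  161,500 × 30% = 48,450
  → 128,770

117,283 ≤ 128,770, so no add-on is due.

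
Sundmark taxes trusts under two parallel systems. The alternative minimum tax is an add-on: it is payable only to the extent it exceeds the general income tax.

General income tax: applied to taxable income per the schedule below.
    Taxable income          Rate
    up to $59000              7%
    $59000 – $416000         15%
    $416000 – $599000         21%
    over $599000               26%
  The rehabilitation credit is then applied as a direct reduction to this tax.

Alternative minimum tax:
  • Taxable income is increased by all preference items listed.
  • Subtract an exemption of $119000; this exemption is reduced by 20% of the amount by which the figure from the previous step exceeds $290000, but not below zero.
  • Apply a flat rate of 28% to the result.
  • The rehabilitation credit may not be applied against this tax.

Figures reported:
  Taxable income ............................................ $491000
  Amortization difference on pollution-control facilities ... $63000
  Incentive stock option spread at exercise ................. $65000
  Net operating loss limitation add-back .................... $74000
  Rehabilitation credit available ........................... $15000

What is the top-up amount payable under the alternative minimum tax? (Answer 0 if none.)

Alternative minimum tax:
  Adjusted income: $491000 + $63000 + $65000 + $74000 = $693000
  Exemption: $119000 − 20% × ($693000 − $290000) = $119000 − $80600 = $38400
  Base: $693000 − $38400 = $654600
  $654600 × 28% = $183288

General income tax:
  $59000 × 7% = $4130
  $357000 × 15% = $53550
  $75000 × 21% = $15750
  → $73430
  Less rehabilitation credit $15000 → $58430

Excess of alternative minimum tax over general income tax: $183288 − $58430 = $124858.

$124858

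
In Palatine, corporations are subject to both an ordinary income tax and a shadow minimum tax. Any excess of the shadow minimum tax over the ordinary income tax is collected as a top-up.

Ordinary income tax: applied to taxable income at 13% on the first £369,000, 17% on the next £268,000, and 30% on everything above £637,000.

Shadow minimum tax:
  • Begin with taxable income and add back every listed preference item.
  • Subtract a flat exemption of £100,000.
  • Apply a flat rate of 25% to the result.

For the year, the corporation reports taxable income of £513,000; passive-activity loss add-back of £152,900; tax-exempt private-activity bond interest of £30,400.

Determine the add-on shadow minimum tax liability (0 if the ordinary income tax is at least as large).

Shadow minimum tax:
  Adjusted income: £513,000 + £152,900 + £30,400 = £696,300
  Less exemption £100,000 → base £596,300
  £596,300 × 25% = £149,075

Ordinary income tax:
  £369,000 × 13% = £47,970
  £144,000 × 17% = £24,480
  → £72,450

Excess of shadow minimum tax over ordinary income tax: £149,075 − £72,450 = £76,625.

£76,625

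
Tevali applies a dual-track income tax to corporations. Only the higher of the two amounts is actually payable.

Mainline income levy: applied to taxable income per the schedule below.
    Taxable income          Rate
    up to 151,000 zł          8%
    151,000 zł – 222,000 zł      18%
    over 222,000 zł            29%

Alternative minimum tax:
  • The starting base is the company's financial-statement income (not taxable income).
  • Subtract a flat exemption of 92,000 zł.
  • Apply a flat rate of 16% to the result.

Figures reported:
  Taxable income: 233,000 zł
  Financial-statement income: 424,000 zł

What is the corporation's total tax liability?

53,120 zł

Mainline income levy:
  151,000 zł × 8% = 12,080 zł
  71,000 zł × 18% = 12,780 zł
  11,000 zł × 29% = 3,190 zł
  → 28,050 zł

Alternative minimum tax:
  Base (financial-statement income): 424,000 zł
  Less exemption 92,000 zł → base 332,000 zł
  332,000 zł × 16% = 53,120 zł

53,120 zł > 28,050 zł, so the alternative minimum tax is the binding amount.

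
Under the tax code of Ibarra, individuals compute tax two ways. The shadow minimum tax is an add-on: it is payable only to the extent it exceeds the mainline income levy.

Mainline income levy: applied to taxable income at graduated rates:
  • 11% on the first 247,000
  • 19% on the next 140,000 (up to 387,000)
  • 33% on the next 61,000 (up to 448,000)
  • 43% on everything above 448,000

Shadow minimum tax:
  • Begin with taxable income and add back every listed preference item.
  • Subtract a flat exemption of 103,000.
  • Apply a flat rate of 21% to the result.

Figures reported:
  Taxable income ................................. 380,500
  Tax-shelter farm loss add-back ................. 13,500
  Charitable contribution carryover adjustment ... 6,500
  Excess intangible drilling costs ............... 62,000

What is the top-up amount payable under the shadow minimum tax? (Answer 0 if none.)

22,960

Shadow minimum tax:
  Adjusted income: 380,500 + 13,500 + 6,500 + 62,000 = 462,500
  Less exemption 103,000 → base 359,500
  359,500 × 21% = 75,495

Mainline income levy:
  247,000 × 11% = 27,170
  133,500 × 19% = 25,365
  → 52,535

Excess of shadow minimum tax over mainline income levy: 75,495 − 52,535 = 22,960.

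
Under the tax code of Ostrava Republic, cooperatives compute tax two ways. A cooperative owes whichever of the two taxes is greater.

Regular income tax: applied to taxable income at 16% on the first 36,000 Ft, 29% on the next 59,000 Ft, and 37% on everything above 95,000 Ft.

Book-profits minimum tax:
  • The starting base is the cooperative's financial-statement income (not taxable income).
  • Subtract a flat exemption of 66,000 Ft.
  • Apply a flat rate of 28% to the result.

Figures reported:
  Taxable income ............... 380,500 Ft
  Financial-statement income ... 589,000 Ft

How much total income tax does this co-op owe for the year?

146,440 Ft

Book-profits minimum tax:
  Base (financial-statement income): 589,000 Ft
  Less exemption 66,000 Ft → base 523,000 Ft
  523,000 Ft × 28% = 146,440 Ft

Regular income tax:
  36,000 Ft × 16% = 5,760 Ft
  59,000 Ft × 29% = 17,110 Ft
  285,500 Ft × 37% = 105,635 Ft
  → 128,505 Ft

146,440 Ft > 128,505 Ft, so the book-profits minimum tax is the binding amount.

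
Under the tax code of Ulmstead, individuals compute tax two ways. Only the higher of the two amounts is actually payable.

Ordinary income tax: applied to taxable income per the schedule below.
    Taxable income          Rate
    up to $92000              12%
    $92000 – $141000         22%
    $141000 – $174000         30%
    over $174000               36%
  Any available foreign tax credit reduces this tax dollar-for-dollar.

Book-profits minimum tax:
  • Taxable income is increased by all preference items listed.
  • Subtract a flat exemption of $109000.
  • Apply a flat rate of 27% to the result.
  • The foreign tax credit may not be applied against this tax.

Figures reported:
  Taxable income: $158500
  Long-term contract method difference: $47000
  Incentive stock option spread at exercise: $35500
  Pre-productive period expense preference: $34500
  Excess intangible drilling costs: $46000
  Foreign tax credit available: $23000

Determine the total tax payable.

$57375

Ordinary income tax:
  $92000 × 12% = $11040
  $49000 × 22% = $10780
  $17500 × 30% = $5250
  → $27070
  Less foreign tax credit $23000 → $4070

Book-profits minimum tax:
  Adjusted income: $158500 + $47000 + $35500 + $34500 + $46000 = $321500
  Less exemption $109000 → base $212500
  $212500 × 27% = $57375

$57375 > $4070, so the book-profits minimum tax is the binding amount.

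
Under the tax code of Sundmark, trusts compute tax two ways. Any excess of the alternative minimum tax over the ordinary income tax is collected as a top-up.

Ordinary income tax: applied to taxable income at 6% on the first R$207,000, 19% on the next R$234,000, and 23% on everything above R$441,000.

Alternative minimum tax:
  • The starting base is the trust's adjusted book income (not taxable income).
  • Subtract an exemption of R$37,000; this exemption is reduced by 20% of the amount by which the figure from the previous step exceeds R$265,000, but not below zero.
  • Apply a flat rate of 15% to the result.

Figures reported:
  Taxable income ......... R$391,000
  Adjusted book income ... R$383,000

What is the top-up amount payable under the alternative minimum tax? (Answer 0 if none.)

R$8,060

Ordinary income tax:
  R$207,000 × 6% = R$12,420
  R$184,000 × 19% = R$34,960
  → R$47,380

Alternative minimum tax:
  Base (adjusted book income): R$383,000
  Exemption: R$37,000 − 20% × (R$383,000 − R$265,000) = R$37,000 − R$23,600 = R$13,400
  Base: R$383,000 − R$13,400 = R$369,600
  R$369,600 × 15% = R$55,440

Excess of alternative minimum tax over ordinary income tax: R$55,440 − R$47,380 = R$8,060.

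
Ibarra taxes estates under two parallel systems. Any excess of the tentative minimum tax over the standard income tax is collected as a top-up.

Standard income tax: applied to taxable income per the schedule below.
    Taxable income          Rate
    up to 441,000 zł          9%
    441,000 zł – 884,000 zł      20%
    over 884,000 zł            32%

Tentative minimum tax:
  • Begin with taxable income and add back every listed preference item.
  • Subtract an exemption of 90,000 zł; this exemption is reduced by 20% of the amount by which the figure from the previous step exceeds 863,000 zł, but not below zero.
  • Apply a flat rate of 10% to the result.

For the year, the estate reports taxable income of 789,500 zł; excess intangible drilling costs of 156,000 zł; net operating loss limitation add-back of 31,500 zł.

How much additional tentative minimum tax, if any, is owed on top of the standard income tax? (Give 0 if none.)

Tentative minimum tax:
  Adjusted income: 789,500 zł + 156,000 zł + 31,500 zł = 977,000 zł
  Exemption: 90,000 zł − 20% × (977,000 zł − 863,000 zł) = 90,000 zł − 22,800 zł = 67,200 zł
  Base: 977,000 zł − 67,200 zł = 909,800 zł
  909,800 zł × 10% = 90,980 zł

Standard income tax:
  441,000 zł × 9% = 39,690 zł
  348,500 zł × 20% = 69,700 zł
  → 109,390 zł

90,980 zł ≤ 109,390 zł, so no add-on is due.

0 zł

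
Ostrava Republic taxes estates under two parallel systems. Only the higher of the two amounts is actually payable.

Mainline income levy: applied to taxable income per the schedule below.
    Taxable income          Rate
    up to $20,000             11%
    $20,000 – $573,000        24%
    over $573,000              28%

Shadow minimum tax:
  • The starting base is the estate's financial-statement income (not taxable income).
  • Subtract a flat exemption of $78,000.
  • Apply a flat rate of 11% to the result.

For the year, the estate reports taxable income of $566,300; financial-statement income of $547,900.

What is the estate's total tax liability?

$133,312

Shadow minimum tax:
  Base (financial-statement income): $547,900
  Less exemption $78,000 → base $469,900
  $469,900 × 11% = $51,689

Mainline income levy:
  $20,000 × 11% = $2,200
  $546,300 × 24% = $131,112
  → $133,312

$133,312 > $51,689, so the mainline income levy governs.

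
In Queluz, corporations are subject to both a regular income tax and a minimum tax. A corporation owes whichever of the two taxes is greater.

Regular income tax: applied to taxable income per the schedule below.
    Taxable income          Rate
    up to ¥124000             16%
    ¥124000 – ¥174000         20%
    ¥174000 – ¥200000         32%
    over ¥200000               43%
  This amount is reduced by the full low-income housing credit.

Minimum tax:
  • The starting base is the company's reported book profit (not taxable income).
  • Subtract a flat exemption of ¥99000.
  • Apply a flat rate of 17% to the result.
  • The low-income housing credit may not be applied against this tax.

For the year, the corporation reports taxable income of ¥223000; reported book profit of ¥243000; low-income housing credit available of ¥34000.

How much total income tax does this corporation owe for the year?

Minimum tax:
  Base (reported book profit): ¥243000
  Less exemption ¥99000 → base ¥144000
  ¥144000 × 17% = ¥24480

Regular income tax:
  ¥124000 × 16% = ¥19840
  ¥50000 × 20% = ¥10000
  ¥26000 × 32% = ¥8320
  ¥23000 × 43% = ¥9890
  → ¥48050
  Less low-income housing credit ¥34000 → ¥14050

¥24480 > ¥14050, so the minimum tax is the binding amount.

¥24480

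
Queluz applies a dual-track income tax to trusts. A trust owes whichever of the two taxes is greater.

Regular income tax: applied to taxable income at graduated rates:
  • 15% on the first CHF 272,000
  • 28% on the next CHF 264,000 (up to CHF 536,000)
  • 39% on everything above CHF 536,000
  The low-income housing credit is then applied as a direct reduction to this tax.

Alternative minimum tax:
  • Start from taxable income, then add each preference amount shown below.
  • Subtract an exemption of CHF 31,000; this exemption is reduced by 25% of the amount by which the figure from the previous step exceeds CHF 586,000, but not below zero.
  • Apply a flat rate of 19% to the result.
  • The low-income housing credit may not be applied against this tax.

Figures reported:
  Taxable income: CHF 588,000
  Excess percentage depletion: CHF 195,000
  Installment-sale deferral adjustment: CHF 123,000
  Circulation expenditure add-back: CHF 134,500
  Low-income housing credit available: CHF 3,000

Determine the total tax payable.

Alternative minimum tax:
  Adjusted income: CHF 588,000 + CHF 195,000 + CHF 123,000 + CHF 134,500 = CHF 1,040,500
  Exemption: 25% × (CHF 1,040,500 − CHF 586,000) = CHF 113,625 ≥ CHF 31,000, so the exemption is fully phased out
  Base: CHF 1,040,500 − CHF 0 = CHF 1,040,500
  CHF 1,040,500 × 19% = CHF 197,695

Regular income tax:
  CHF 272,000 × 15% = CHF 40,800
  CHF 264,000 × 28% = CHF 73,920
  CHF 52,000 × 39% = CHF 20,280
  → CHF 135,000
  Less low-income housing credit CHF 3,000 → CHF 132,000

CHF 197,695 > CHF 132,000, so the alternative minimum tax is the binding amount.

CHF 197,695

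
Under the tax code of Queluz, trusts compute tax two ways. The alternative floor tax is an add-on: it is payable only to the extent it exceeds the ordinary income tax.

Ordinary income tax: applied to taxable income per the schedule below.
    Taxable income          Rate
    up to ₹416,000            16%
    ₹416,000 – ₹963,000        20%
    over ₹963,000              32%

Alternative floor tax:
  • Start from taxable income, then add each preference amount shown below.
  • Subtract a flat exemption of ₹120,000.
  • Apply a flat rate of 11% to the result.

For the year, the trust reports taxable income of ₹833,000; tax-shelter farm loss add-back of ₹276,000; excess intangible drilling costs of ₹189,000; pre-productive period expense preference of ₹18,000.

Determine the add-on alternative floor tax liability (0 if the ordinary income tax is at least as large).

₹0

Alternative floor tax:
  Adjusted income: ₹833,000 + ₹276,000 + ₹189,000 + ₹18,000 = ₹1,316,000
  Less exemption ₹120,000 → base ₹1,196,000
  ₹1,196,000 × 11% = ₹131,560

Ordinary income tax:
  ₹416,000 × 16% = ₹66,560
  ₹417,000 × 20% = ₹83,400
  → ₹149,960

₹131,560 ≤ ₹149,960, so no add-on is due.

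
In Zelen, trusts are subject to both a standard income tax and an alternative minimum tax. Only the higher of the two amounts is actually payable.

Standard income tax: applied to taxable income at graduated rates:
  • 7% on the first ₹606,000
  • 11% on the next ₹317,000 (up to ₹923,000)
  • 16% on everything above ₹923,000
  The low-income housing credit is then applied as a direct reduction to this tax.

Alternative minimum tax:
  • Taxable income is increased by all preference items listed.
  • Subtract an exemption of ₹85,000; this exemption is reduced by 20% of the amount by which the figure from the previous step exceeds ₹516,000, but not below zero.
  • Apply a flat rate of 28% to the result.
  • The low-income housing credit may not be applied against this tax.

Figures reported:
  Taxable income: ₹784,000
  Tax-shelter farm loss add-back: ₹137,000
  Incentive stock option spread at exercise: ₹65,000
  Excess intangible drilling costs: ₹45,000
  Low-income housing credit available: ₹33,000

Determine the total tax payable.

Standard income tax:
  ₹606,000 × 7% = ₹42,420
  ₹178,000 × 11% = ₹19,580
  → ₹62,000
  Less low-income housing credit ₹33,000 → ₹29,000

Alternative minimum tax:
  Adjusted income: ₹784,000 + ₹137,000 + ₹65,000 + ₹45,000 = ₹1,031,000
  Exemption: 20% × (₹1,031,000 − ₹516,000) = ₹103,000 ≥ ₹85,000, so the exemption is fully phased out
  Base: ₹1,031,000 − ₹0 = ₹1,031,000
  ₹1,031,000 × 28% = ₹288,680

₹288,680 > ₹29,000, so the alternative minimum tax is the binding amount.

₹288,680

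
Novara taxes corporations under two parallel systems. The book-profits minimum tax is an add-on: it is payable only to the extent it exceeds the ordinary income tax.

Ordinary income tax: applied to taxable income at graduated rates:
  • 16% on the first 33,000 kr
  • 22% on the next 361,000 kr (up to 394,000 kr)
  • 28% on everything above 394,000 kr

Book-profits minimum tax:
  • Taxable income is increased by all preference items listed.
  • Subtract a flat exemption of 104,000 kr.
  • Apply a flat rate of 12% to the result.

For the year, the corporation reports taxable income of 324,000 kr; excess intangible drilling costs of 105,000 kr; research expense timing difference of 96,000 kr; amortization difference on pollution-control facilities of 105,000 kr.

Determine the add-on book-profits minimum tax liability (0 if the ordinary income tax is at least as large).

0 kr

Book-profits minimum tax:
  Adjusted income: 324,000 kr + 105,000 kr + 96,000 kr + 105,000 kr = 630,000 kr
  Less exemption 104,000 kr → base 526,000 kr
  526,000 kr × 12% = 63,120 kr

Ordinary income tax:
  33,000 kr × 16% = 5,280 kr
  291,000 kr × 22% = 64,020 kr
  → 69,300 kr

63,120 kr ≤ 69,300 kr, so no add-on is due.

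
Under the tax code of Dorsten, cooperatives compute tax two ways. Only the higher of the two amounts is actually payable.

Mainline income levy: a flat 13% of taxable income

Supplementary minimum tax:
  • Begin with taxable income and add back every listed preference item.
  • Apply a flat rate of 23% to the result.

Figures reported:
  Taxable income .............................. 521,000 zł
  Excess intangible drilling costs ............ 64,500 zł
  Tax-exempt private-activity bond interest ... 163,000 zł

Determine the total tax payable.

Mainline income levy:
  521,000 zł × 13% = 67,730 zł

Supplementary minimum tax:
  Adjusted income: 521,000 zł + 64,500 zł + 163,000 zł = 748,500 zł
  748,500 zł × 23% = 172,155 zł

172,155 zł > 67,730 zł, so the supplementary minimum tax is the binding amount.

172,155 zł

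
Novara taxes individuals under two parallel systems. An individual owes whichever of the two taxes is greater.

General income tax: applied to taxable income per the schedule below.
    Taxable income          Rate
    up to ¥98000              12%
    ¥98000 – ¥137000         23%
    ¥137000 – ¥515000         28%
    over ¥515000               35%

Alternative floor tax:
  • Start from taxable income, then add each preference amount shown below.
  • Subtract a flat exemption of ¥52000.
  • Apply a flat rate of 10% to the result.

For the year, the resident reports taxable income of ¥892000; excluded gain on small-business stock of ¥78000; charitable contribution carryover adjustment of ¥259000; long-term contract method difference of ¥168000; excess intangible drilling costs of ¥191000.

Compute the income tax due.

¥258520

Alternative floor tax:
  Adjusted income: ¥892000 + ¥78000 + ¥259000 + ¥168000 + ¥191000 = ¥1588000
  Less exemption ¥52000 → base ¥1536000
  ¥1536000 × 10% = ¥153600

General income tax:
  ¥98000 × 12% = ¥11760
  ¥39000 × 23% = ¥8970
  ¥378000 × 28% = ¥105840
  ¥377000 × 35% = ¥131950
  → ¥258520

¥258520 > ¥153600, so the general income tax governs.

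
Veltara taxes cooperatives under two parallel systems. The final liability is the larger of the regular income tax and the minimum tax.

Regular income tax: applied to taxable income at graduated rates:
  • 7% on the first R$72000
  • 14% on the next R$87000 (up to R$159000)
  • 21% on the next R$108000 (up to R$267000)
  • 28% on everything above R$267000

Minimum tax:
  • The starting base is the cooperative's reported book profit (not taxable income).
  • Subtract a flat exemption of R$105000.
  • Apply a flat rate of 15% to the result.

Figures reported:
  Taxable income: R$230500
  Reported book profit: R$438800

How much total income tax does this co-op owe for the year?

Regular income tax:
  R$72000 × 7% = R$5040
  R$87000 × 14% = R$12180
  R$71500 × 21% = R$15015
  → R$32235

Minimum tax:
  Base (reported book profit): R$438800
  Less exemption R$105000 → base R$333800
  R$333800 × 15% = R$50070

R$50070 > R$32235, so the minimum tax is the binding amount.

R$50070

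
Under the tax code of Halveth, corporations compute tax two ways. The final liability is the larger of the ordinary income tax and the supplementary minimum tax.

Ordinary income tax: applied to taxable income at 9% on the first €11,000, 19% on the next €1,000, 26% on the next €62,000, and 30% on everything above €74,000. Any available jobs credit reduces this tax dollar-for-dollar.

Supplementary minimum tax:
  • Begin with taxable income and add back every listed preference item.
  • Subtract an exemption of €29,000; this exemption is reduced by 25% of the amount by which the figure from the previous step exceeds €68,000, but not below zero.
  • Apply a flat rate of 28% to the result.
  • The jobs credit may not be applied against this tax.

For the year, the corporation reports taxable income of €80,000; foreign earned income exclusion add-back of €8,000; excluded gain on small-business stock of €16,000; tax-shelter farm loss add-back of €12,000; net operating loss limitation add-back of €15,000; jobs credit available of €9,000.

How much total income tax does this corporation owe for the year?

€32,970

Ordinary income tax:
  €11,000 × 9% = €990
  €1,000 × 19% = €190
  €62,000 × 26% = €16,120
  €6,000 × 30% = €1,800
  → €19,100
  Less jobs credit €9,000 → €10,100

Supplementary minimum tax:
  Adjusted income: €80,000 + €8,000 + €16,000 + €12,000 + €15,000 = €131,000
  Exemption: €29,000 − 25% × (€131,000 − €68,000) = €29,000 − €15,750 = €13,250
  Base: €131,000 − €13,250 = €117,750
  €117,750 × 28% = €32,970

€32,970 > €10,100, so the supplementary minimum tax is the binding amount.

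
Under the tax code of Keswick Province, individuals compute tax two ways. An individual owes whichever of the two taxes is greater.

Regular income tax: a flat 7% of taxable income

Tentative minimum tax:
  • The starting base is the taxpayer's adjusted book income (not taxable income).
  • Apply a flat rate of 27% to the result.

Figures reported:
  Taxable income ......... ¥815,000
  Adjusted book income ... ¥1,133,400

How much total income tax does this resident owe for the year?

Regular income tax:
  ¥815,000 × 7% = ¥57,050

Tentative minimum tax:
  Base (adjusted book income): ¥1,133,400
  ¥1,133,400 × 27% = ¥306,018

¥306,018 > ¥57,050, so the tentative minimum tax is the binding amount.

¥306,018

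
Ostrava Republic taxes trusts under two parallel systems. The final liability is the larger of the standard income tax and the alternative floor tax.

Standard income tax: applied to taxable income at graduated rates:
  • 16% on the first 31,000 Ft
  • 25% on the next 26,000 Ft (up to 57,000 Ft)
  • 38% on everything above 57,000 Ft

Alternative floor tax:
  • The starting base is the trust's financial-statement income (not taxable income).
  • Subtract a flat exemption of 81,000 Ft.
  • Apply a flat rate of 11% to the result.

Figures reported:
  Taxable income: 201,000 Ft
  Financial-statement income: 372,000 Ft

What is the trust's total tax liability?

66,180 Ft

Standard income tax:
  31,000 Ft × 16% = 4,960 Ft
  26,000 Ft × 25% = 6,500 Ft
  144,000 Ft × 38% = 54,720 Ft
  → 66,180 Ft

Alternative floor tax:
  Base (financial-statement income): 372,000 Ft
  Less exemption 81,000 Ft → base 291,000 Ft
  291,000 Ft × 11% = 32,010 Ft

66,180 Ft > 32,010 Ft, so the standard income tax governs.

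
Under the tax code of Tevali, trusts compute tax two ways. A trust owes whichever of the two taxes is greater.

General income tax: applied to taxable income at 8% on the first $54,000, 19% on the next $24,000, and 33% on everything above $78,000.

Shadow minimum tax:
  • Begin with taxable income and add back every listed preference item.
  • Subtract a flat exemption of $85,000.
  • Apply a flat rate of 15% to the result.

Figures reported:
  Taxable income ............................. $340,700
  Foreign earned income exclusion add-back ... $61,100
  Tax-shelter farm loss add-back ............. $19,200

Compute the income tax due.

$95,571

General income tax:
  $54,000 × 8% = $4,320
  $24,000 × 19% = $4,560
  $262,700 × 33% = $86,691
  → $95,571

Shadow minimum tax:
  Adjusted income: $340,700 + $61,100 + $19,200 = $421,000
  Less exemption $85,000 → base $336,000
  $336,000 × 15% = $50,400

$95,571 > $50,400, so the general income tax governs.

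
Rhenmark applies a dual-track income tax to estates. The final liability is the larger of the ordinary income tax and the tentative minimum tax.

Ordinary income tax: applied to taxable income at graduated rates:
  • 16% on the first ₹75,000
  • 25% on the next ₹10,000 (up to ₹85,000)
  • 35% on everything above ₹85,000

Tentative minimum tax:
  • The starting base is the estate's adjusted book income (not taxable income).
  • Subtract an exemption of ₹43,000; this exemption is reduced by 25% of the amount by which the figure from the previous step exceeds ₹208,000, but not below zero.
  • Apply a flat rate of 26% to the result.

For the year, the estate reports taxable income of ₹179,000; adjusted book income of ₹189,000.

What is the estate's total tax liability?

Ordinary income tax:
  ₹75,000 × 16% = ₹12,000
  ₹10,000 × 25% = ₹2,500
  ₹94,000 × 35% = ₹32,900
  → ₹47,400

Tentative minimum tax:
  Base (adjusted book income): ₹189,000
  Exemption: ₹189,000 ≤ ₹208,000, so full ₹43,000 applies
  Base: ₹189,000 − ₹43,000 = ₹146,000
  ₹146,000 × 26% = ₹37,960

₹47,400 > ₹37,960, so the ordinary income tax governs.

₹47,400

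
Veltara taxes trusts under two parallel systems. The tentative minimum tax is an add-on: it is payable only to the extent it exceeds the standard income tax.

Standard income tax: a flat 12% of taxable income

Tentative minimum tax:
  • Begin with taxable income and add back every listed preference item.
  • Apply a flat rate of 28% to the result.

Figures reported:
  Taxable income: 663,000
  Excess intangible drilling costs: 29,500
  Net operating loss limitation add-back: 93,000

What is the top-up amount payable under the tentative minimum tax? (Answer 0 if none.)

Tentative minimum tax:
  Adjusted income: 663,000 + 29,500 + 93,000 = 785,500
  785,500 × 28% = 219,940

Standard income tax:
  663,000 × 12% = 79,560

Excess of tentative minimum tax over standard income tax: 219,940 − 79,560 = 140,380.

140,380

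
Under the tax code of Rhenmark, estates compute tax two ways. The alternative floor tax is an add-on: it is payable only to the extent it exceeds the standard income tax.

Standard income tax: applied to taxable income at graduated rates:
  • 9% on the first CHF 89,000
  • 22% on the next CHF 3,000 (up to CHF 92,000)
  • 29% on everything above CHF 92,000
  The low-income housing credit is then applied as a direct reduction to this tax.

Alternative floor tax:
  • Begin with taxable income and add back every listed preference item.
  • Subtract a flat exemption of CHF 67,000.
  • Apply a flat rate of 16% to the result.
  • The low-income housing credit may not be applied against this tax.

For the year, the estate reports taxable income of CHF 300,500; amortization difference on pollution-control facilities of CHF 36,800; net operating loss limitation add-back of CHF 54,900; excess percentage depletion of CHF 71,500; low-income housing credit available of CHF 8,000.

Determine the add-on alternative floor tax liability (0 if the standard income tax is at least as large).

Standard income tax:
  CHF 89,000 × 9% = CHF 8,010
  CHF 3,000 × 22% = CHF 660
  CHF 208,500 × 29% = CHF 60,465
  → CHF 69,135
  Less low-income housing credit CHF 8,000 → CHF 61,135

Alternative floor tax:
  Adjusted income: CHF 300,500 + CHF 36,800 + CHF 54,900 + CHF 71,500 = CHF 463,700
  Less exemption CHF 67,000 → base CHF 396,700
  CHF 396,700 × 16% = CHF 63,472

Excess of alternative floor tax over standard income tax: CHF 63,472 − CHF 61,135 = CHF 2,337.

CHF 2,337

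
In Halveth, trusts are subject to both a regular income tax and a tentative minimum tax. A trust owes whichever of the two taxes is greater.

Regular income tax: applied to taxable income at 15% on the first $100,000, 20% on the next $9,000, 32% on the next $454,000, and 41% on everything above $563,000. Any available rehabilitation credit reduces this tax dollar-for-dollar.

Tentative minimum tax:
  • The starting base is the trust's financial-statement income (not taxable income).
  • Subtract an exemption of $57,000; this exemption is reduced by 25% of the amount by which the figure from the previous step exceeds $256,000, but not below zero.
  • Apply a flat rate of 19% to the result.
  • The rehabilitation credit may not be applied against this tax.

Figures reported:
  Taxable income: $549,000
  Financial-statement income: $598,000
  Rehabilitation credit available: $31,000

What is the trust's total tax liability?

Regular income tax:
  $100,000 × 15% = $15,000
  $9,000 × 20% = $1,800
  $440,000 × 32% = $140,800
  → $157,600
  Less rehabilitation credit $31,000 → $126,600

Tentative minimum tax:
  Base (financial-statement income): $598,000
  Exemption: 25% × ($598,000 − $256,000) = $85,500 ≥ $57,000, so the exemption is fully phased out
  Base: $598,000 − $0 = $598,000
  $598,000 × 19% = $113,620

$126,600 > $113,620, so the regular income tax governs.

$126,600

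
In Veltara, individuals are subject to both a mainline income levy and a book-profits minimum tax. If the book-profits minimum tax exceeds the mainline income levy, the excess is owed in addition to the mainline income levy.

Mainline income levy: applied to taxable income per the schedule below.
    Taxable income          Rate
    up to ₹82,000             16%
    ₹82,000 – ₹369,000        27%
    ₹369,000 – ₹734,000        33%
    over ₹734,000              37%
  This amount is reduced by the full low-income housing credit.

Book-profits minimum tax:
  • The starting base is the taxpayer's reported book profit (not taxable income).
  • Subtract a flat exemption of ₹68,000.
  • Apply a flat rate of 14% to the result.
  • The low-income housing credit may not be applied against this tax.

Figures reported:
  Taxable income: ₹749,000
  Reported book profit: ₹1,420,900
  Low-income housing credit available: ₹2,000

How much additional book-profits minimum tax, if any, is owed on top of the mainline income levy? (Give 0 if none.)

₹0

Mainline income levy:
  ₹82,000 × 16% = ₹13,120
  ₹287,000 × 27% = ₹77,490
  ₹365,000 × 33% = ₹120,450
  ₹15,000 × 37% = ₹5,550
  → ₹216,610
  Less low-income housing credit ₹2,000 → ₹214,610

Book-profits minimum tax:
  Base (reported book profit): ₹1,420,900
  Less exemption ₹68,000 → base ₹1,352,900
  ₹1,352,900 × 14% = ₹189,406

₹189,406 ≤ ₹214,610, so no add-on is due.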